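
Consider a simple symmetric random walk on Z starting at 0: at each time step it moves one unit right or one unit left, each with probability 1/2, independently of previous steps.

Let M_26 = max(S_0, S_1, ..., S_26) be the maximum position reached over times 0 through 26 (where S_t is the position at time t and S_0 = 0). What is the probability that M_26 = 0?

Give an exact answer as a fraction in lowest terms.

Answer: 1300075/8388608

Derivation:
Let M_26 = max(S_0,...,S_26). Use the reflection principle: for j ≥ 1, #{paths with M_26 ≥ j} = #{S_26 ≥ j} + #{S_26 ≥ j+1}.
P(M_26 ≥ 0) = 1 since S_0 = 0, so #{M_26 ≥ 0} = 67108864.
#{M_26 ≥ 1} = #{S_26 ≥ 1} + #{S_26 ≥ 2} = 28354132 + 28354132 = 56708264.
#{M_26 = 0} = 67108864 - 56708264 = 10400600.
P(M_26 = 0) = 10400600/67108864 = 1300075/8388608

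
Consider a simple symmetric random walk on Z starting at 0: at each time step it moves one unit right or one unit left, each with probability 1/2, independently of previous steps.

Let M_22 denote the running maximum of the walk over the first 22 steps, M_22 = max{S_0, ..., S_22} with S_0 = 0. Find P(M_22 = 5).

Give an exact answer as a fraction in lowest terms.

Let M_22 = max(S_0,...,S_22). Use the reflection principle: for j ≥ 1, #{paths with M_22 ≥ j} = #{S_22 ≥ j} + #{S_22 ≥ j+1}.
By reflection, #{M_22 ≥ 5} = #{S_22 ≥ 5} + #{S_22 ≥ 6} = 600370 + 600370 = 1200740.
#{M_22 ≥ 6} = #{S_22 ≥ 6} + #{S_22 ≥ 7} = 600370 + 280600 = 880970.
#{M_22 = 5} = 1200740 - 880970 = 319770.
P(M_22 = 5) = 319770/4194304 = 159885/2097152

Answer: 159885/2097152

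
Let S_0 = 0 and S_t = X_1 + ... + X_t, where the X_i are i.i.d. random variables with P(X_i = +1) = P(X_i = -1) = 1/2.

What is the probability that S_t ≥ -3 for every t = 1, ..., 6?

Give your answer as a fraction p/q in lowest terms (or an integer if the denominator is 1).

Let f(t,s) = #length-t paths at position s with S_1..S_t all ≥ -3.
f(t,s) = f(t-1,s-1) + f(t-1,s+1) for s ≥ -3; f(t,s) = 0 for s < -3.
t=0: f(0,0)=1
t=1: f(1,-1)=1 f(1,1)=1
t=2: f(2,-2)=1 f(2,0)=2 f(2,2)=1
t=3: f(3,-3)=1 f(3,-1)=3 f(3,1)=3 f(3,3)=1
t=4: f(4,-2)=4 f(4,0)=6 f(4,2)=4 f(4,4)=1
t=5: f(5,-3)=4 f(5,-1)=10 f(5,1)=10 f(5,3)=5 f(5,5)=1
t=6: f(6,-2)=14 f(6,0)=20 f(6,2)=15 f(6,4)=6 f(6,6)=1
Σ_s f(6,s) = 56
P = 56/64 = 7/8

Answer: 7/8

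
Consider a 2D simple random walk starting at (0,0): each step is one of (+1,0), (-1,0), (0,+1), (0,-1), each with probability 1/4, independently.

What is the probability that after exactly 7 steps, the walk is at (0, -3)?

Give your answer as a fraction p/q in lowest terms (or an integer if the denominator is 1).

Answer: 441/16384

Derivation:
Let h be the number of horizontal steps (so 7-h are vertical). To end at (0,-3) need (h+0)/2 right-steps and ((7-h)-3)/2 up-steps.
Sum over h with 0 ≤ h ≤ 4, h ≡ 0 (mod 2), 7-h ≡ 1 (mod 2):
h=0: C(7,0)·C(0,0)·C(7,2) = 1·1·21 = 21
h=2: C(7,2)·C(2,1)·C(5,1) = 21·2·5 = 210
h=4: C(7,4)·C(4,2)·C(3,0) = 35·6·1 = 210
Total favorable: 441
Total paths: 4^7 = 16384
P = 441/16384 = 441/16384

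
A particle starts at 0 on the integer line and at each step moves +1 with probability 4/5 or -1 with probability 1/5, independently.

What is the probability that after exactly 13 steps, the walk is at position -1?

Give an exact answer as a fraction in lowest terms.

Answer: 7028736/1220703125

Derivation:
To reach position -1 after 13 steps: need 6 steps of +1 and 7 steps of -1.
Number of such sequences: C(13,6) = 1716
Each has probability (4/5)^6 · (1/5)^7 = 4096/1220703125
P = 1716 · 4096/1220703125 = 7028736/1220703125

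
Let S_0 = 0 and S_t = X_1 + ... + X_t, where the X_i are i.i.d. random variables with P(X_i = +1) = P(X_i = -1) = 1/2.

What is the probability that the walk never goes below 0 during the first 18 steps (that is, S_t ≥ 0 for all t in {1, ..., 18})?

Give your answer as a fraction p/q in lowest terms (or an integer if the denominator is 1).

Let f(t,s) = #length-t paths at position s with S_1..S_t all ≥ 0.
f(t,s) = f(t-1,s-1) + f(t-1,s+1) for s ≥ 0; f(t,s) = 0 for s < 0.
t=0: f(0,0)=1
t=1: f(1,1)=1
t=2: f(2,0)=1 f(2,2)=1
t=3: f(3,1)=2 f(3,3)=1
t=4: f(4,0)=2 f(4,2)=3 f(4,4)=1
t=5: f(5,1)=5 f(5,3)=4 f(5,5)=1
t=6: f(6,0)=5 f(6,2)=9 f(6,4)=5 f(6,6)=1
t=7: f(7,1)=14 f(7,3)=14 f(7,5)=6 f(7,7)=1
t=8: f(8,0)=14 f(8,2)=28 f(8,4)=20 f(8,6)=7 f(8,8)=1
t=9: f(9,1)=42 f(9,3)=48 f(9,5)=27 f(9,7)=8 f(9,9)=1
t=10: f(10,0)=42 f(10,2)=90 f(10,4)=75 f(10,6)=35 f(10,8)=9 f(10,10)=1
t=11: f(11,1)=132 f(11,3)=165 f(11,5)=110 f(11,7)=44 f(11,9)=10 f(11,11)=1
t=12: f(12,0)=132 f(12,2)=297 f(12,4)=275 f(12,6)=154 f(12,8)=54 f(12,10)=11 f(12,12)=1
t=13: f(13,1)=429 f(13,3)=572 f(13,5)=429 f(13,7)=208 f(13,9)=65 f(13,11)=12 f(13,13)=1
t=14: f(14,0)=429 f(14,2)=1001 f(14,4)=1001 f(14,6)=637 f(14,8)=273 f(14,10)=77 f(14,12)=13 f(14,14)=1
t=15: f(15,1)=1430 f(15,3)=2002 f(15,5)=1638 f(15,7)=910 f(15,9)=350 f(15,11)=90 f(15,13)=14 f(15,15)=1
t=16: f(16,0)=1430 f(16,2)=3432 f(16,4)=3640 f(16,6)=2548 f(16,8)=1260 f(16,10)=440 f(16,12)=104 f(16,14)=15 f(16,16)=1
t=17: f(17,1)=4862 f(17,3)=7072 f(17,5)=6188 f(17,7)=3808 f(17,9)=1700 f(17,11)=544 f(17,13)=119 f(17,15)=16 f(17,17)=1
t=18: f(18,0)=4862 f(18,2)=11934 f(18,4)=13260 f(18,6)=9996 f(18,8)=5508 f(18,10)=2244 f(18,12)=663 f(18,14)=135 f(18,16)=17 f(18,18)=1
Σ_s f(18,s) = 48620
P = 48620/262144 = 12155/65536

Answer: 12155/65536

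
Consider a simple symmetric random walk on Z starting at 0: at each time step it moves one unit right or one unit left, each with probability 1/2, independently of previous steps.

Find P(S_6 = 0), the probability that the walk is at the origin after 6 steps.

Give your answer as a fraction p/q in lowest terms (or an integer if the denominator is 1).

To return to 0 after 6 steps: need exactly 3 steps of +1 and 3 of -1.
Favorable paths: C(6,3) = 20
Total paths: 2^6 = 64
P = 20/64 = 5/16

Answer: 5/16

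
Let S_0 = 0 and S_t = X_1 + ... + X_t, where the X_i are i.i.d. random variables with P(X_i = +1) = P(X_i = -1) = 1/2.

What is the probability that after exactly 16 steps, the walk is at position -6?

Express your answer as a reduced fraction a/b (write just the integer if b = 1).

To reach position -6 after 16 steps: need 5 steps of +1 and 11 of -1.
Favorable paths: C(16,5) = 4368
Total paths: 2^16 = 65536
P = 4368/65536 = 273/4096

Answer: 273/4096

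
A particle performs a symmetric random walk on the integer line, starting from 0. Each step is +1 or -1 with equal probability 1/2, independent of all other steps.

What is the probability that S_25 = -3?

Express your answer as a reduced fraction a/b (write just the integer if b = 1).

To reach position -3 after 25 steps: need 11 steps of +1 and 14 of -1.
Favorable paths: C(25,11) = 4457400
Total paths: 2^25 = 33554432
P = 4457400/33554432 = 557175/4194304

Answer: 557175/4194304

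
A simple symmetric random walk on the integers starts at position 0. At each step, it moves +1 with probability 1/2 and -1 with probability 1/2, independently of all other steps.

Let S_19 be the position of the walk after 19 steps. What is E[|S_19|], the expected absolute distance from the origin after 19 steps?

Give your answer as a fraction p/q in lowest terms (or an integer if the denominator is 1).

S_19 takes values m ≡ 1 (mod 2) with |m| ≤ 19; P(S_19=m) = C(19,(19+m)/2)/2^19.
Total paths: 2^19 = 524288
Distribution: P(S=-19)=1/524288, P(S=-17)=19/524288, P(S=-15)=171/524288, P(S=-13)=969/524288, P(S=-11)=3876/524288, P(S=-9)=11628/524288, P(S=-7)=27132/524288, P(S=-5)=50388/524288, P(S=-3)=75582/524288, P(S=-1)=92378/524288, P(S=1)=92378/524288, P(S=3)=75582/524288, P(S=5)=50388/524288, P(S=7)=27132/524288, P(S=9)=11628/524288, P(S=11)=3876/524288, P(S=13)=969/524288, P(S=15)=171/524288, P(S=17)=19/524288, P(S=19)=1/524288
E[|S_19|] = Σ_m |m|·P(S_19=m) = 1847560/524288 = 230945/65536

Answer: 230945/65536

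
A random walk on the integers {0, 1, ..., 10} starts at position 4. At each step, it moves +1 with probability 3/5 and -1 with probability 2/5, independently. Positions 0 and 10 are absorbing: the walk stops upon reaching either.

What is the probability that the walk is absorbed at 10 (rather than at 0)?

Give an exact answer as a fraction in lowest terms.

Answer: 9477/11605

Derivation:
Biased walk: p = 3/5, q = 2/5, r = q/p = 2/3
Gambler's ruin: P(hit 10 before 0 | start at 4) = (1 - r^a)/(1 - r^N)
r^4 = 16/81; r^10 = 1024/59049
P = (1 - 16/81) / (1 - 1024/59049) = 65/81 / 58025/59049 = 9477/11605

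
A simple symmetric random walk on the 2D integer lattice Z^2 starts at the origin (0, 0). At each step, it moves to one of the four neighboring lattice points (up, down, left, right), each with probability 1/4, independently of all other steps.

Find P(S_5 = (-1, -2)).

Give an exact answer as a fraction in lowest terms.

Let h be the number of horizontal steps (so 5-h are vertical). To end at (-1,-2) need (h-1)/2 right-steps and ((5-h)-2)/2 up-steps.
Sum over h with 1 ≤ h ≤ 3, h ≡ 1 (mod 2), 5-h ≡ 0 (mod 2):
h=1: C(5,1)·C(1,0)·C(4,1) = 5·1·4 = 20
h=3: C(5,3)·C(3,1)·C(2,0) = 10·3·1 = 30
Total favorable: 50
Total paths: 4^5 = 1024
P = 50/1024 = 25/512

Answer: 25/512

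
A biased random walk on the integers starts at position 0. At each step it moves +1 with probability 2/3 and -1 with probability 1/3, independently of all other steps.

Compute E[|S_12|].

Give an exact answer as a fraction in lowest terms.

Answer: 257372/59049

Derivation:
S_12 takes values m ≡ 0 (mod 2) with |m| ≤ 12; P(S_12=m) = C(12,(12+m)/2) · (2/3)^((12+m)/2) · (1/3)^((12-m)/2).
Distribution: P(S=-12)=1/531441, P(S=-10)=8/177147, P(S=-8)=88/177147, P(S=-6)=1760/531441, P(S=-4)=880/59049, P(S=-2)=2816/59049, P(S=0)=19712/177147, P(S=2)=11264/59049, P(S=4)=14080/59049, P(S=6)=112640/531441, P(S=8)=22528/177147, P(S=10)=8192/177147, P(S=12)=4096/531441
E[|S_12|] = Σ_m |m|·P(S_12=m) = 257372/59049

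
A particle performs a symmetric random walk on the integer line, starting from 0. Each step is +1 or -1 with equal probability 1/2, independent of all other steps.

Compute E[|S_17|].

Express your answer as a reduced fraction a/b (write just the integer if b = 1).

S_17 takes values m ≡ 1 (mod 2) with |m| ≤ 17; P(S_17=m) = C(17,(17+m)/2)/2^17.
Total paths: 2^17 = 131072
Distribution: P(S=-17)=1/131072, P(S=-15)=17/131072, P(S=-13)=136/131072, P(S=-11)=680/131072, P(S=-9)=2380/131072, P(S=-7)=6188/131072, P(S=-5)=12376/131072, P(S=-3)=19448/131072, P(S=-1)=24310/131072, P(S=1)=24310/131072, P(S=3)=19448/131072, P(S=5)=12376/131072, P(S=7)=6188/131072, P(S=9)=2380/131072, P(S=11)=680/131072, P(S=13)=136/131072, P(S=15)=17/131072, P(S=17)=1/131072
E[|S_17|] = Σ_m |m|·P(S_17=m) = 437580/131072 = 109395/32768

Answer: 109395/32768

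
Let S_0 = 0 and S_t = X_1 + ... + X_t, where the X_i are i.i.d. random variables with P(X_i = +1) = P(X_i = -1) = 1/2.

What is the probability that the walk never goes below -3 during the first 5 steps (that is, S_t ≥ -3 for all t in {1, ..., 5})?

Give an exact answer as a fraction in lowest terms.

Answer: 15/16

Derivation:
Let f(t,s) = #length-t paths at position s with S_1..S_t all ≥ -3.
f(t,s) = f(t-1,s-1) + f(t-1,s+1) for s ≥ -3; f(t,s) = 0 for s < -3.
t=0: f(0,0)=1
t=1: f(1,-1)=1 f(1,1)=1
t=2: f(2,-2)=1 f(2,0)=2 f(2,2)=1
t=3: f(3,-3)=1 f(3,-1)=3 f(3,1)=3 f(3,3)=1
t=4: f(4,-2)=4 f(4,0)=6 f(4,2)=4 f(4,4)=1
t=5: f(5,-3)=4 f(5,-1)=10 f(5,1)=10 f(5,3)=5 f(5,5)=1
Σ_s f(5,s) = 30
P = 30/32 = 15/16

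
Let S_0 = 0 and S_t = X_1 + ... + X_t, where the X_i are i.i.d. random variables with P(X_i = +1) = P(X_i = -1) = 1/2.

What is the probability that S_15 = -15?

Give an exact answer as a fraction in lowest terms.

Answer: 1/32768

Derivation:
To reach position -15 after 15 steps: need 0 steps of +1 and 15 of -1.
Favorable paths: C(15,0) = 1
Total paths: 2^15 = 32768
P = 1/32768 = 1/32768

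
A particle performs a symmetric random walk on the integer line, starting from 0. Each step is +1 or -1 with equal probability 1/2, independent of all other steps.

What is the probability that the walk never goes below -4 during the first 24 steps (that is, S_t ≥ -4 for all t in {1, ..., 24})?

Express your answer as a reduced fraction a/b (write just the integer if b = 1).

Let f(t,s) = #length-t paths at position s with S_1..S_t all ≥ -4.
f(t,s) = f(t-1,s-1) + f(t-1,s+1) for s ≥ -4; f(t,s) = 0 for s < -4.
t=0: f(0,0)=1
t=1: f(1,-1)=1 f(1,1)=1
t=2: f(2,-2)=1 f(2,0)=2 f(2,2)=1
t=3: f(3,-3)=1 f(3,-1)=3 f(3,1)=3 f(3,3)=1
t=4: f(4,-4)=1 f(4,-2)=4 f(4,0)=6 f(4,2)=4 f(4,4)=1
t=5: f(5,-3)=5 f(5,-1)=10 f(5,1)=10 f(5,3)=5 f(5,5)=1
t=6: f(6,-4)=5 f(6,-2)=15 f(6,0)=20 f(6,2)=15 f(6,4)=6 f(6,6)=1
t=7: f(7,-3)=20 f(7,-1)=35 f(7,1)=35 f(7,3)=21 f(7,5)=7 f(7,7)=1
t=8: f(8,-4)=20 f(8,-2)=55 f(8,0)=70 f(8,2)=56 f(8,4)=28 f(8,6)=8 f(8,8)=1
t=9: f(9,-3)=75 f(9,-1)=125 f(9,1)=126 f(9,3)=84 f(9,5)=36 f(9,7)=9 f(9,9)=1
t=10: f(10,-4)=75 f(10,-2)=200 f(10,0)=251 f(10,2)=210 f(10,4)=120 f(10,6)=45 f(10,8)=10 f(10,10)=1
t=11: f(11,-3)=275 f(11,-1)=451 f(11,1)=461 f(11,3)=330 f(11,5)=165 f(11,7)=55 f(11,9)=11 f(11,11)=1
t=12: f(12,-4)=275 f(12,-2)=726 f(12,0)=912 f(12,2)=791 f(12,4)=495 f(12,6)=220 f(12,8)=66 f(12,10)=12 f(12,12)=1
t=13: f(13,-3)=1001 f(13,-1)=1638 f(13,1)=1703 f(13,3)=1286 f(13,5)=715 f(13,7)=286 f(13,9)=78 f(13,11)=13 f(13,13)=1
t=14: f(14,-4)=1001 f(14,-2)=2639 f(14,0)=3341 f(14,2)=2989 f(14,4)=2001 f(14,6)=1001 f(14,8)=364 f(14,10)=91 f(14,12)=14 f(14,14)=1
t=15: f(15,-3)=3640 f(15,-1)=5980 f(15,1)=6330 f(15,3)=4990 f(15,5)=3002 f(15,7)=1365 f(15,9)=455 f(15,11)=105 f(15,13)=15 f(15,15)=1
t=16: f(16,-4)=3640 f(16,-2)=9620 f(16,0)=12310 f(16,2)=11320 f(16,4)=7992 f(16,6)=4367 f(16,8)=1820 f(16,10)=560 f(16,12)=120 f(16,14)=16 f(16,16)=1
t=17: f(17,-3)=13260 f(17,-1)=21930 f(17,1)=23630 f(17,3)=19312 f(17,5)=12359 f(17,7)=6187 f(17,9)=2380 f(17,11)=680 f(17,13)=136 f(17,15)=17 f(17,17)=1
t=18: f(18,-4)=13260 f(18,-2)=35190 f(18,0)=45560 f(18,2)=42942 f(18,4)=31671 f(18,6)=18546 f(18,8)=8567 f(18,10)=3060 f(18,12)=816 f(18,14)=153 f(18,16)=18 f(18,18)=1
t=19: f(19,-3)=48450 f(19,-1)=80750 f(19,1)=88502 f(19,3)=74613 f(19,5)=50217 f(19,7)=27113 f(19,9)=11627 f(19,11)=3876 f(19,13)=969 f(19,15)=171 f(19,17)=19 f(19,19)=1
t=20: f(20,-4)=48450 f(20,-2)=129200 f(20,0)=169252 f(20,2)=163115 f(20,4)=124830 f(20,6)=77330 f(20,8)=38740 f(20,10)=15503 f(20,12)=4845 f(20,14)=1140 f(20,16)=190 f(20,18)=20 f(20,20)=1
t=21: f(21,-3)=177650 f(21,-1)=298452 f(21,1)=332367 f(21,3)=287945 f(21,5)=202160 f(21,7)=116070 f(21,9)=54243 f(21,11)=20348 f(21,13)=5985 f(21,15)=1330 f(21,17)=210 f(21,19)=21 f(21,21)=1
t=22: f(22,-4)=177650 f(22,-2)=476102 f(22,0)=630819 f(22,2)=620312 f(22,4)=490105 f(22,6)=318230 f(22,8)=170313 f(22,10)=74591 f(22,12)=26333 f(22,14)=7315 f(22,16)=1540 f(22,18)=231 f(22,20)=22 f(22,22)=1
t=23: f(23,-3)=653752 f(23,-1)=1106921 f(23,1)=1251131 f(23,3)=1110417 f(23,5)=808335 f(23,7)=488543 f(23,9)=244904 f(23,11)=100924 f(23,13)=33648 f(23,15)=8855 f(23,17)=1771 f(23,19)=253 f(23,21)=23 f(23,23)=1
t=24: f(24,-4)=653752 f(24,-2)=1760673 f(24,0)=2358052 f(24,2)=2361548 f(24,4)=1918752 f(24,6)=1296878 f(24,8)=733447 f(24,10)=345828 f(24,12)=134572 f(24,14)=42503 f(24,16)=10626 f(24,18)=2024 f(24,20)=276 f(24,22)=24 f(24,24)=1
Σ_s f(24,s) = 11618956
P = 11618956/16777216 = 2904739/4194304

Answer: 2904739/4194304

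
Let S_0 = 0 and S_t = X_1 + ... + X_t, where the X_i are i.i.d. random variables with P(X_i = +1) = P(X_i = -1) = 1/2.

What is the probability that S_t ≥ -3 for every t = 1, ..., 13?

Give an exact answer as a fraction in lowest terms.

Let f(t,s) = #length-t paths at position s with S_1..S_t all ≥ -3.
f(t,s) = f(t-1,s-1) + f(t-1,s+1) for s ≥ -3; f(t,s) = 0 for s < -3.
t=0: f(0,0)=1
t=1: f(1,-1)=1 f(1,1)=1
t=2: f(2,-2)=1 f(2,0)=2 f(2,2)=1
t=3: f(3,-3)=1 f(3,-1)=3 f(3,1)=3 f(3,3)=1
t=4: f(4,-2)=4 f(4,0)=6 f(4,2)=4 f(4,4)=1
t=5: f(5,-3)=4 f(5,-1)=10 f(5,1)=10 f(5,3)=5 f(5,5)=1
t=6: f(6,-2)=14 f(6,0)=20 f(6,2)=15 f(6,4)=6 f(6,6)=1
t=7: f(7,-3)=14 f(7,-1)=34 f(7,1)=35 f(7,3)=21 f(7,5)=7 f(7,7)=1
t=8: f(8,-2)=48 f(8,0)=69 f(8,2)=56 f(8,4)=28 f(8,6)=8 f(8,8)=1
t=9: f(9,-3)=48 f(9,-1)=117 f(9,1)=125 f(9,3)=84 f(9,5)=36 f(9,7)=9 f(9,9)=1
t=10: f(10,-2)=165 f(10,0)=242 f(10,2)=209 f(10,4)=120 f(10,6)=45 f(10,8)=10 f(10,10)=1
t=11: f(11,-3)=165 f(11,-1)=407 f(11,1)=451 f(11,3)=329 f(11,5)=165 f(11,7)=55 f(11,9)=11 f(11,11)=1
t=12: f(12,-2)=572 f(12,0)=858 f(12,2)=780 f(12,4)=494 f(12,6)=220 f(12,8)=66 f(12,10)=12 f(12,12)=1
t=13: f(13,-3)=572 f(13,-1)=1430 f(13,1)=1638 f(13,3)=1274 f(13,5)=714 f(13,7)=286 f(13,9)=78 f(13,11)=13 f(13,13)=1
Σ_s f(13,s) = 6006
P = 6006/8192 = 3003/4096

Answer: 3003/4096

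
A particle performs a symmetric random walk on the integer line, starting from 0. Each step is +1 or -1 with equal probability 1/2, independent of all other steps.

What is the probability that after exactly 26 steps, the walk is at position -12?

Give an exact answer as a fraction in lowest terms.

Answer: 82225/8388608

Derivation:
To reach position -12 after 26 steps: need 7 steps of +1 and 19 of -1.
Favorable paths: C(26,7) = 657800
Total paths: 2^26 = 67108864
P = 657800/67108864 = 82225/8388608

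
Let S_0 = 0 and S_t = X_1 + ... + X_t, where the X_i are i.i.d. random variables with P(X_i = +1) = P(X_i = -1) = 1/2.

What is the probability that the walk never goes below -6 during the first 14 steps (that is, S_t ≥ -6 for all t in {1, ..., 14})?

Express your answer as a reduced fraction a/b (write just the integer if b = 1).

Answer: 3861/4096

Derivation:
Let f(t,s) = #length-t paths at position s with S_1..S_t all ≥ -6.
f(t,s) = f(t-1,s-1) + f(t-1,s+1) for s ≥ -6; f(t,s) = 0 for s < -6.
t=0: f(0,0)=1
t=1: f(1,-1)=1 f(1,1)=1
t=2: f(2,-2)=1 f(2,0)=2 f(2,2)=1
t=3: f(3,-3)=1 f(3,-1)=3 f(3,1)=3 f(3,3)=1
t=4: f(4,-4)=1 f(4,-2)=4 f(4,0)=6 f(4,2)=4 f(4,4)=1
t=5: f(5,-5)=1 f(5,-3)=5 f(5,-1)=10 f(5,1)=10 f(5,3)=5 f(5,5)=1
t=6: f(6,-6)=1 f(6,-4)=6 f(6,-2)=15 f(6,0)=20 f(6,2)=15 f(6,4)=6 f(6,6)=1
t=7: f(7,-5)=7 f(7,-3)=21 f(7,-1)=35 f(7,1)=35 f(7,3)=21 f(7,5)=7 f(7,7)=1
t=8: f(8,-6)=7 f(8,-4)=28 f(8,-2)=56 f(8,0)=70 f(8,2)=56 f(8,4)=28 f(8,6)=8 f(8,8)=1
t=9: f(9,-5)=35 f(9,-3)=84 f(9,-1)=126 f(9,1)=126 f(9,3)=84 f(9,5)=36 f(9,7)=9 f(9,9)=1
t=10: f(10,-6)=35 f(10,-4)=119 f(10,-2)=210 f(10,0)=252 f(10,2)=210 f(10,4)=120 f(10,6)=45 f(10,8)=10 f(10,10)=1
t=11: f(11,-5)=154 f(11,-3)=329 f(11,-1)=462 f(11,1)=462 f(11,3)=330 f(11,5)=165 f(11,7)=55 f(11,9)=11 f(11,11)=1
t=12: f(12,-6)=154 f(12,-4)=483 f(12,-2)=791 f(12,0)=924 f(12,2)=792 f(12,4)=495 f(12,6)=220 f(12,8)=66 f(12,10)=12 f(12,12)=1
t=13: f(13,-5)=637 f(13,-3)=1274 f(13,-1)=1715 f(13,1)=1716 f(13,3)=1287 f(13,5)=715 f(13,7)=286 f(13,9)=78 f(13,11)=13 f(13,13)=1
t=14: f(14,-6)=637 f(14,-4)=1911 f(14,-2)=2989 f(14,0)=3431 f(14,2)=3003 f(14,4)=2002 f(14,6)=1001 f(14,8)=364 f(14,10)=91 f(14,12)=14 f(14,14)=1
Σ_s f(14,s) = 15444
P = 15444/16384 = 3861/4096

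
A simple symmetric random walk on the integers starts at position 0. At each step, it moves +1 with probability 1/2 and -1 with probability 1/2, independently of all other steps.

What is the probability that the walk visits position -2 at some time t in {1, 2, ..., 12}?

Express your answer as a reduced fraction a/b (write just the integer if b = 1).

Count via complement. Let g(t,s) = #length-t paths at position s with S_1..S_t all ≠ -2.
g(t,s) = g(t-1,s-1) + g(t-1,s+1) for s ≠ -2; g(t,-2) = 0.
t=0: g(0,0)=1
t=1: g(1,-1)=1 g(1,1)=1
t=2: g(2,0)=2 g(2,2)=1
t=3: g(3,-1)=2 g(3,1)=3 g(3,3)=1
t=4: g(4,0)=5 g(4,2)=4 g(4,4)=1
t=5: g(5,-1)=5 g(5,1)=9 g(5,3)=5 g(5,5)=1
t=6: g(6,0)=14 g(6,2)=14 g(6,4)=6 g(6,6)=1
t=7: g(7,-1)=14 g(7,1)=28 g(7,3)=20 g(7,5)=7 g(7,7)=1
t=8: g(8,0)=42 g(8,2)=48 g(8,4)=27 g(8,6)=8 g(8,8)=1
t=9: g(9,-1)=42 g(9,1)=90 g(9,3)=75 g(9,5)=35 g(9,7)=9 g(9,9)=1
t=10: g(10,0)=132 g(10,2)=165 g(10,4)=110 g(10,6)=44 g(10,8)=10 g(10,10)=1
t=11: g(11,-1)=132 g(11,1)=297 g(11,3)=275 g(11,5)=154 g(11,7)=54 g(11,9)=11 g(11,11)=1
t=12: g(12,0)=429 g(12,2)=572 g(12,4)=429 g(12,6)=208 g(12,8)=65 g(12,10)=12 g(12,12)=1
Paths never hitting -2: Σ_s g(12,s) = 1716
Paths hitting -2: 2^12 - 1716 = 2380
P = 2380/4096 = 595/1024

Answer: 595/1024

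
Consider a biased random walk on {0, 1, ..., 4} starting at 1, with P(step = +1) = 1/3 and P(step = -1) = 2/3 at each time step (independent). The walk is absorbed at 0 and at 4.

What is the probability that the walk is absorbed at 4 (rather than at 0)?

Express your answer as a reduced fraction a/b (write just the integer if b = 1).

Biased walk: p = 1/3, q = 2/3, r = q/p = 2
Gambler's ruin: P(hit 4 before 0 | start at 1) = (1 - r^a)/(1 - r^N)
r^1 = 2; r^4 = 16
P = (1 - 2) / (1 - 16) = -1 / -15 = 1/15

Answer: 1/15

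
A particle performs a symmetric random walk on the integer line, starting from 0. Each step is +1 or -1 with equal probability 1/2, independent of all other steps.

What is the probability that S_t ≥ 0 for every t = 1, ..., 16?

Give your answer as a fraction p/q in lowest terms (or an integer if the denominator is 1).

Answer: 6435/32768

Derivation:
Let f(t,s) = #length-t paths at position s with S_1..S_t all ≥ 0.
f(t,s) = f(t-1,s-1) + f(t-1,s+1) for s ≥ 0; f(t,s) = 0 for s < 0.
t=0: f(0,0)=1
t=1: f(1,1)=1
t=2: f(2,0)=1 f(2,2)=1
t=3: f(3,1)=2 f(3,3)=1
t=4: f(4,0)=2 f(4,2)=3 f(4,4)=1
t=5: f(5,1)=5 f(5,3)=4 f(5,5)=1
t=6: f(6,0)=5 f(6,2)=9 f(6,4)=5 f(6,6)=1
t=7: f(7,1)=14 f(7,3)=14 f(7,5)=6 f(7,7)=1
t=8: f(8,0)=14 f(8,2)=28 f(8,4)=20 f(8,6)=7 f(8,8)=1
t=9: f(9,1)=42 f(9,3)=48 f(9,5)=27 f(9,7)=8 f(9,9)=1
t=10: f(10,0)=42 f(10,2)=90 f(10,4)=75 f(10,6)=35 f(10,8)=9 f(10,10)=1
t=11: f(11,1)=132 f(11,3)=165 f(11,5)=110 f(11,7)=44 f(11,9)=10 f(11,11)=1
t=12: f(12,0)=132 f(12,2)=297 f(12,4)=275 f(12,6)=154 f(12,8)=54 f(12,10)=11 f(12,12)=1
t=13: f(13,1)=429 f(13,3)=572 f(13,5)=429 f(13,7)=208 f(13,9)=65 f(13,11)=12 f(13,13)=1
t=14: f(14,0)=429 f(14,2)=1001 f(14,4)=1001 f(14,6)=637 f(14,8)=273 f(14,10)=77 f(14,12)=13 f(14,14)=1
t=15: f(15,1)=1430 f(15,3)=2002 f(15,5)=1638 f(15,7)=910 f(15,9)=350 f(15,11)=90 f(15,13)=14 f(15,15)=1
t=16: f(16,0)=1430 f(16,2)=3432 f(16,4)=3640 f(16,6)=2548 f(16,8)=1260 f(16,10)=440 f(16,12)=104 f(16,14)=15 f(16,16)=1
Σ_s f(16,s) = 12870
P = 12870/65536 = 6435/32768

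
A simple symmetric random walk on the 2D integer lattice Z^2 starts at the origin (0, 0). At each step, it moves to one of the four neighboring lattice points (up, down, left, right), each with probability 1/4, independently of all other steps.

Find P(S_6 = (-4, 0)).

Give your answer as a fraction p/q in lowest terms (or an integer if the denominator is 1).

Let h be the number of horizontal steps (so 6-h are vertical). To end at (-4,0) need (h-4)/2 right-steps and ((6-h)+0)/2 up-steps.
Sum over h with 4 ≤ h ≤ 6, h ≡ 0 (mod 2), 6-h ≡ 0 (mod 2):
h=4: C(6,4)·C(4,0)·C(2,1) = 15·1·2 = 30
h=6: C(6,6)·C(6,1)·C(0,0) = 1·6·1 = 6
Total favorable: 36
Total paths: 4^6 = 4096
P = 36/4096 = 9/1024

Answer: 9/1024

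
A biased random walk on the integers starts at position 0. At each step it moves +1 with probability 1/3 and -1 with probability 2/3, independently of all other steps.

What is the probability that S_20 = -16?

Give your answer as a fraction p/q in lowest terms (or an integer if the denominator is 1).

Answer: 49807360/3486784401

Derivation:
To reach position -16 after 20 steps: need 2 steps of +1 and 18 steps of -1.
Number of such sequences: C(20,2) = 190
Each has probability (1/3)^2 · (2/3)^18 = 262144/3486784401
P = 190 · 262144/3486784401 = 49807360/3486784401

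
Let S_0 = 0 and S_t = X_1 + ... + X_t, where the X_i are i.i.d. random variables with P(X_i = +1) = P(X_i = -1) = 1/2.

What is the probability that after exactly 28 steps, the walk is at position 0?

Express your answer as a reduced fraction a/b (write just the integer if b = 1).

Answer: 5014575/33554432

Derivation:
To return to 0 after 28 steps: need exactly 14 steps of +1 and 14 of -1.
Favorable paths: C(28,14) = 40116600
Total paths: 2^28 = 268435456
P = 40116600/268435456 = 5014575/33554432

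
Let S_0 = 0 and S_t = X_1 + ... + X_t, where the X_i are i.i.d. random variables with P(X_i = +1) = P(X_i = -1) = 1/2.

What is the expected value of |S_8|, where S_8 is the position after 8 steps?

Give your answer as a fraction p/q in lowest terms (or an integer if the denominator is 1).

S_8 takes values m ≡ 0 (mod 2) with |m| ≤ 8; P(S_8=m) = C(8,(8+m)/2)/2^8.
Total paths: 2^8 = 256
Distribution: P(S=-8)=1/256, P(S=-6)=8/256, P(S=-4)=28/256, P(S=-2)=56/256, P(S=0)=70/256, P(S=2)=56/256, P(S=4)=28/256, P(S=6)=8/256, P(S=8)=1/256
E[|S_8|] = Σ_m |m|·P(S_8=m) = 560/256 = 35/16

Answer: 35/16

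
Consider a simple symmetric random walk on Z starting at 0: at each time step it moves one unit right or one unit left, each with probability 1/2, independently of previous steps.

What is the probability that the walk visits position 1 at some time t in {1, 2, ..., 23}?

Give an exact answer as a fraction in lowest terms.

Count via complement. Let g(t,s) = #length-t paths at position s with S_1..S_t all ≠ 1.
g(t,s) = g(t-1,s-1) + g(t-1,s+1) for s ≠ 1; g(t,1) = 0.
t=0: g(0,0)=1
t=1: g(1,-1)=1
t=2: g(2,-2)=1 g(2,0)=1
t=3: g(3,-3)=1 g(3,-1)=2
t=4: g(4,-4)=1 g(4,-2)=3 g(4,0)=2
t=5: g(5,-5)=1 g(5,-3)=4 g(5,-1)=5
t=6: g(6,-6)=1 g(6,-4)=5 g(6,-2)=9 g(6,0)=5
t=7: g(7,-7)=1 g(7,-5)=6 g(7,-3)=14 g(7,-1)=14
t=8: g(8,-8)=1 g(8,-6)=7 g(8,-4)=20 g(8,-2)=28 g(8,0)=14
t=9: g(9,-9)=1 g(9,-7)=8 g(9,-5)=27 g(9,-3)=48 g(9,-1)=42
t=10: g(10,-10)=1 g(10,-8)=9 g(10,-6)=35 g(10,-4)=75 g(10,-2)=90 g(10,0)=42
t=11: g(11,-11)=1 g(11,-9)=10 g(11,-7)=44 g(11,-5)=110 g(11,-3)=165 g(11,-1)=132
t=12: g(12,-12)=1 g(12,-10)=11 g(12,-8)=54 g(12,-6)=154 g(12,-4)=275 g(12,-2)=297 g(12,0)=132
t=13: g(13,-13)=1 g(13,-11)=12 g(13,-9)=65 g(13,-7)=208 g(13,-5)=429 g(13,-3)=572 g(13,-1)=429
t=14: g(14,-14)=1 g(14,-12)=13 g(14,-10)=77 g(14,-8)=273 g(14,-6)=637 g(14,-4)=1001 g(14,-2)=1001 g(14,0)=429
t=15: g(15,-15)=1 g(15,-13)=14 g(15,-11)=90 g(15,-9)=350 g(15,-7)=910 g(15,-5)=1638 g(15,-3)=2002 g(15,-1)=1430
t=16: g(16,-16)=1 g(16,-14)=15 g(16,-12)=104 g(16,-10)=440 g(16,-8)=1260 g(16,-6)=2548 g(16,-4)=3640 g(16,-2)=3432 g(16,0)=1430
t=17: g(17,-17)=1 g(17,-15)=16 g(17,-13)=119 g(17,-11)=544 g(17,-9)=1700 g(17,-7)=3808 g(17,-5)=6188 g(17,-3)=7072 g(17,-1)=4862
t=18: g(18,-18)=1 g(18,-16)=17 g(18,-14)=135 g(18,-12)=663 g(18,-10)=2244 g(18,-8)=5508 g(18,-6)=9996 g(18,-4)=13260 g(18,-2)=11934 g(18,0)=4862
t=19: g(19,-19)=1 g(19,-17)=18 g(19,-15)=152 g(19,-13)=798 g(19,-11)=2907 g(19,-9)=7752 g(19,-7)=15504 g(19,-5)=23256 g(19,-3)=25194 g(19,-1)=16796
t=20: g(20,-20)=1 g(20,-18)=19 g(20,-16)=170 g(20,-14)=950 g(20,-12)=3705 g(20,-10)=10659 g(20,-8)=23256 g(20,-6)=38760 g(20,-4)=48450 g(20,-2)=41990 g(20,0)=16796
t=21: g(21,-21)=1 g(21,-19)=20 g(21,-17)=189 g(21,-15)=1120 g(21,-13)=4655 g(21,-11)=14364 g(21,-9)=33915 g(21,-7)=62016 g(21,-5)=87210 g(21,-3)=90440 g(21,-1)=58786
t=22: g(22,-22)=1 g(22,-20)=21 g(22,-18)=209 g(22,-16)=1309 g(22,-14)=5775 g(22,-12)=19019 g(22,-10)=48279 g(22,-8)=95931 g(22,-6)=149226 g(22,-4)=177650 g(22,-2)=149226 g(22,0)=58786
t=23: g(23,-23)=1 g(23,-21)=22 g(23,-19)=230 g(23,-17)=1518 g(23,-15)=7084 g(23,-13)=24794 g(23,-11)=67298 g(23,-9)=144210 g(23,-7)=245157 g(23,-5)=326876 g(23,-3)=326876 g(23,-1)=208012
Paths never hitting 1: Σ_s g(23,s) = 1352078
Paths hitting 1: 2^23 - 1352078 = 7036530
P = 7036530/8388608 = 3518265/4194304

Answer: 3518265/4194304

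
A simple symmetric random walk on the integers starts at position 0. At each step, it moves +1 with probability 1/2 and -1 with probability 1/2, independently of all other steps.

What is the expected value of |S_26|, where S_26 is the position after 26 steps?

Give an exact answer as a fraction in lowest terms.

S_26 takes values m ≡ 0 (mod 2) with |m| ≤ 26; P(S_26=m) = C(26,(26+m)/2)/2^26.
Total paths: 2^26 = 67108864
Distribution: P(S=-26)=1/67108864, P(S=-24)=26/67108864, P(S=-22)=325/67108864, P(S=-20)=2600/67108864, P(S=-18)=14950/67108864, P(S=-16)=65780/67108864, P(S=-14)=230230/67108864, P(S=-12)=657800/67108864, P(S=-10)=1562275/67108864, P(S=-8)=3124550/67108864, P(S=-6)=5311735/67108864, P(S=-4)=7726160/67108864, P(S=-2)=9657700/67108864, P(S=0)=10400600/67108864, P(S=2)=9657700/67108864, P(S=4)=7726160/67108864, P(S=6)=5311735/67108864, P(S=8)=3124550/67108864, P(S=10)=1562275/67108864, P(S=12)=657800/67108864, P(S=14)=230230/67108864, P(S=16)=65780/67108864, P(S=18)=14950/67108864, P(S=20)=2600/67108864, P(S=22)=325/67108864, P(S=24)=26/67108864, P(S=26)=1/67108864
E[|S_26|] = Σ_m |m|·P(S_26=m) = 270415600/67108864 = 16900975/4194304

Answer: 16900975/4194304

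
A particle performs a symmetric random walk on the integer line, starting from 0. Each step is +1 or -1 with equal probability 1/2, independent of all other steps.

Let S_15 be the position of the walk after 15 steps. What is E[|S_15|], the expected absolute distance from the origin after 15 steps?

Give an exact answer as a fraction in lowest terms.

S_15 takes values m ≡ 1 (mod 2) with |m| ≤ 15; P(S_15=m) = C(15,(15+m)/2)/2^15.
Total paths: 2^15 = 32768
Distribution: P(S=-15)=1/32768, P(S=-13)=15/32768, P(S=-11)=105/32768, P(S=-9)=455/32768, P(S=-7)=1365/32768, P(S=-5)=3003/32768, P(S=-3)=5005/32768, P(S=-1)=6435/32768, P(S=1)=6435/32768, P(S=3)=5005/32768, P(S=5)=3003/32768, P(S=7)=1365/32768, P(S=9)=455/32768, P(S=11)=105/32768, P(S=13)=15/32768, P(S=15)=1/32768
E[|S_15|] = Σ_m |m|·P(S_15=m) = 102960/32768 = 6435/2048

Answer: 6435/2048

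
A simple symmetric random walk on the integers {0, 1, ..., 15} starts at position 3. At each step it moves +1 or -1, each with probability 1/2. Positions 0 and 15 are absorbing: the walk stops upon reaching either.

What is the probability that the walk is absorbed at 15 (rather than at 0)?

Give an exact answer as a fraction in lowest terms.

Symmetric walk (p = 1/2): the harmonic-function argument gives P(hit 15 before 0 | start at 3) = a/N.
P = 3/15 = 1/5

Answer: 1/5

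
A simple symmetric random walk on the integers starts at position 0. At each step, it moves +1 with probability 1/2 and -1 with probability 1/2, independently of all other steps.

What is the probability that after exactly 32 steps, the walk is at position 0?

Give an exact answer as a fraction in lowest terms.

Answer: 300540195/2147483648

Derivation:
To return to 0 after 32 steps: need exactly 16 steps of +1 and 16 of -1.
Favorable paths: C(32,16) = 601080390
Total paths: 2^32 = 4294967296
P = 601080390/4294967296 = 300540195/2147483648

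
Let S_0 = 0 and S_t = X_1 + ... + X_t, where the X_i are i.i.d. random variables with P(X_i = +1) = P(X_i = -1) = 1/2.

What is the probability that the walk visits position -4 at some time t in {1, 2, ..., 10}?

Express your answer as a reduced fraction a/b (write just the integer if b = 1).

Count via complement. Let g(t,s) = #length-t paths at position s with S_1..S_t all ≠ -4.
g(t,s) = g(t-1,s-1) + g(t-1,s+1) for s ≠ -4; g(t,-4) = 0.
t=0: g(0,0)=1
t=1: g(1,-1)=1 g(1,1)=1
t=2: g(2,-2)=1 g(2,0)=2 g(2,2)=1
t=3: g(3,-3)=1 g(3,-1)=3 g(3,1)=3 g(3,3)=1
t=4: g(4,-2)=4 g(4,0)=6 g(4,2)=4 g(4,4)=1
t=5: g(5,-3)=4 g(5,-1)=10 g(5,1)=10 g(5,3)=5 g(5,5)=1
t=6: g(6,-2)=14 g(6,0)=20 g(6,2)=15 g(6,4)=6 g(6,6)=1
t=7: g(7,-3)=14 g(7,-1)=34 g(7,1)=35 g(7,3)=21 g(7,5)=7 g(7,7)=1
t=8: g(8,-2)=48 g(8,0)=69 g(8,2)=56 g(8,4)=28 g(8,6)=8 g(8,8)=1
t=9: g(9,-3)=48 g(9,-1)=117 g(9,1)=125 g(9,3)=84 g(9,5)=36 g(9,7)=9 g(9,9)=1
t=10: g(10,-2)=165 g(10,0)=242 g(10,2)=209 g(10,4)=120 g(10,6)=45 g(10,8)=10 g(10,10)=1
Paths never hitting -4: Σ_s g(10,s) = 792
Paths hitting -4: 2^10 - 792 = 232
P = 232/1024 = 29/128

Answer: 29/128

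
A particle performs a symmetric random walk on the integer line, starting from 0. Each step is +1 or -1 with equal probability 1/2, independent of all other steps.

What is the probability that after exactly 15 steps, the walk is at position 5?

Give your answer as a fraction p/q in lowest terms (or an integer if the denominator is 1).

Answer: 3003/32768

Derivation:
To reach position 5 after 15 steps: need 10 steps of +1 and 5 of -1.
Favorable paths: C(15,10) = 3003
Total paths: 2^15 = 32768
P = 3003/32768 = 3003/32768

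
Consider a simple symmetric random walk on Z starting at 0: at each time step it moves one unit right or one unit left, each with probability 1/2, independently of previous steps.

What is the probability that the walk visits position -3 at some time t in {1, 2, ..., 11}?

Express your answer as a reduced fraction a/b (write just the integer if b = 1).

Count via complement. Let g(t,s) = #length-t paths at position s with S_1..S_t all ≠ -3.
g(t,s) = g(t-1,s-1) + g(t-1,s+1) for s ≠ -3; g(t,-3) = 0.
t=0: g(0,0)=1
t=1: g(1,-1)=1 g(1,1)=1
t=2: g(2,-2)=1 g(2,0)=2 g(2,2)=1
t=3: g(3,-1)=3 g(3,1)=3 g(3,3)=1
t=4: g(4,-2)=3 g(4,0)=6 g(4,2)=4 g(4,4)=1
t=5: g(5,-1)=9 g(5,1)=10 g(5,3)=5 g(5,5)=1
t=6: g(6,-2)=9 g(6,0)=19 g(6,2)=15 g(6,4)=6 g(6,6)=1
t=7: g(7,-1)=28 g(7,1)=34 g(7,3)=21 g(7,5)=7 g(7,7)=1
t=8: g(8,-2)=28 g(8,0)=62 g(8,2)=55 g(8,4)=28 g(8,6)=8 g(8,8)=1
t=9: g(9,-1)=90 g(9,1)=117 g(9,3)=83 g(9,5)=36 g(9,7)=9 g(9,9)=1
t=10: g(10,-2)=90 g(10,0)=207 g(10,2)=200 g(10,4)=119 g(10,6)=45 g(10,8)=10 g(10,10)=1
t=11: g(11,-1)=297 g(11,1)=407 g(11,3)=319 g(11,5)=164 g(11,7)=55 g(11,9)=11 g(11,11)=1
Paths never hitting -3: Σ_s g(11,s) = 1254
Paths hitting -3: 2^11 - 1254 = 794
P = 794/2048 = 397/1024

Answer: 397/1024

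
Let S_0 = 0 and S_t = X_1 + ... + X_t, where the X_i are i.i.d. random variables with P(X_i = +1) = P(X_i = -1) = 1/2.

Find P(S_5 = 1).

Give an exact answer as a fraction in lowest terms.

To reach position 1 after 5 steps: need 3 steps of +1 and 2 of -1.
Favorable paths: C(5,3) = 10
Total paths: 2^5 = 32
P = 10/32 = 5/16

Answer: 5/16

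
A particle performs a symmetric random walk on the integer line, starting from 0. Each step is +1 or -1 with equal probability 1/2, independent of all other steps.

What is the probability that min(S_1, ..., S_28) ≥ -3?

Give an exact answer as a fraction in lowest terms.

Answer: 145422675/268435456

Derivation:
Let f(t,s) = #length-t paths at position s with S_1..S_t all ≥ -3.
f(t,s) = f(t-1,s-1) + f(t-1,s+1) for s ≥ -3; f(t,s) = 0 for s < -3.
t=0: f(0,0)=1
t=1: f(1,-1)=1 f(1,1)=1
t=2: f(2,-2)=1 f(2,0)=2 f(2,2)=1
t=3: f(3,-3)=1 f(3,-1)=3 f(3,1)=3 f(3,3)=1
t=4: f(4,-2)=4 f(4,0)=6 f(4,2)=4 f(4,4)=1
t=5: f(5,-3)=4 f(5,-1)=10 f(5,1)=10 f(5,3)=5 f(5,5)=1
t=6: f(6,-2)=14 f(6,0)=20 f(6,2)=15 f(6,4)=6 f(6,6)=1
t=7: f(7,-3)=14 f(7,-1)=34 f(7,1)=35 f(7,3)=21 f(7,5)=7 f(7,7)=1
t=8: f(8,-2)=48 f(8,0)=69 f(8,2)=56 f(8,4)=28 f(8,6)=8 f(8,8)=1
t=9: f(9,-3)=48 f(9,-1)=117 f(9,1)=125 f(9,3)=84 f(9,5)=36 f(9,7)=9 f(9,9)=1
t=10: f(10,-2)=165 f(10,0)=242 f(10,2)=209 f(10,4)=120 f(10,6)=45 f(10,8)=10 f(10,10)=1
t=11: f(11,-3)=165 f(11,-1)=407 f(11,1)=451 f(11,3)=329 f(11,5)=165 f(11,7)=55 f(11,9)=11 f(11,11)=1
t=12: f(12,-2)=572 f(12,0)=858 f(12,2)=780 f(12,4)=494 f(12,6)=220 f(12,8)=66 f(12,10)=12 f(12,12)=1
t=13: f(13,-3)=572 f(13,-1)=1430 f(13,1)=1638 f(13,3)=1274 f(13,5)=714 f(13,7)=286 f(13,9)=78 f(13,11)=13 f(13,13)=1
t=14: f(14,-2)=2002 f(14,0)=3068 f(14,2)=2912 f(14,4)=1988 f(14,6)=1000 f(14,8)=364 f(14,10)=91 f(14,12)=14 f(14,14)=1
t=15: f(15,-3)=2002 f(15,-1)=5070 f(15,1)=5980 f(15,3)=4900 f(15,5)=2988 f(15,7)=1364 f(15,9)=455 f(15,11)=105 f(15,13)=15 f(15,15)=1
t=16: f(16,-2)=7072 f(16,0)=11050 f(16,2)=10880 f(16,4)=7888 f(16,6)=4352 f(16,8)=1819 f(16,10)=560 f(16,12)=120 f(16,14)=16 f(16,16)=1
t=17: f(17,-3)=7072 f(17,-1)=18122 f(17,1)=21930 f(17,3)=18768 f(17,5)=12240 f(17,7)=6171 f(17,9)=2379 f(17,11)=680 f(17,13)=136 f(17,15)=17 f(17,17)=1
t=18: f(18,-2)=25194 f(18,0)=40052 f(18,2)=40698 f(18,4)=31008 f(18,6)=18411 f(18,8)=8550 f(18,10)=3059 f(18,12)=816 f(18,14)=153 f(18,16)=18 f(18,18)=1
t=19: f(19,-3)=25194 f(19,-1)=65246 f(19,1)=80750 f(19,3)=71706 f(19,5)=49419 f(19,7)=26961 f(19,9)=11609 f(19,11)=3875 f(19,13)=969 f(19,15)=171 f(19,17)=19 f(19,19)=1
t=20: f(20,-2)=90440 f(20,0)=145996 f(20,2)=152456 f(20,4)=121125 f(20,6)=76380 f(20,8)=38570 f(20,10)=15484 f(20,12)=4844 f(20,14)=1140 f(20,16)=190 f(20,18)=20 f(20,20)=1
t=21: f(21,-3)=90440 f(21,-1)=236436 f(21,1)=298452 f(21,3)=273581 f(21,5)=197505 f(21,7)=114950 f(21,9)=54054 f(21,11)=20328 f(21,13)=5984 f(21,15)=1330 f(21,17)=210 f(21,19)=21 f(21,21)=1
t=22: f(22,-2)=326876 f(22,0)=534888 f(22,2)=572033 f(22,4)=471086 f(22,6)=312455 f(22,8)=169004 f(22,10)=74382 f(22,12)=26312 f(22,14)=7314 f(22,16)=1540 f(22,18)=231 f(22,20)=22 f(22,22)=1
t=23: f(23,-3)=326876 f(23,-1)=861764 f(23,1)=1106921 f(23,3)=1043119 f(23,5)=783541 f(23,7)=481459 f(23,9)=243386 f(23,11)=100694 f(23,13)=33626 f(23,15)=8854 f(23,17)=1771 f(23,19)=253 f(23,21)=23 f(23,23)=1
t=24: f(24,-2)=1188640 f(24,0)=1968685 f(24,2)=2150040 f(24,4)=1826660 f(24,6)=1265000 f(24,8)=724845 f(24,10)=344080 f(24,12)=134320 f(24,14)=42480 f(24,16)=10625 f(24,18)=2024 f(24,20)=276 f(24,22)=24 f(24,24)=1
t=25: f(25,-3)=1188640 f(25,-1)=3157325 f(25,1)=4118725 f(25,3)=3976700 f(25,5)=3091660 f(25,7)=1989845 f(25,9)=1068925 f(25,11)=478400 f(25,13)=176800 f(25,15)=53105 f(25,17)=12649 f(25,19)=2300 f(25,21)=300 f(25,23)=25 f(25,25)=1
t=26: f(26,-2)=4345965 f(26,0)=7276050 f(26,2)=8095425 f(26,4)=7068360 f(26,6)=5081505 f(26,8)=3058770 f(26,10)=1547325 f(26,12)=655200 f(26,14)=229905 f(26,16)=65754 f(26,18)=14949 f(26,20)=2600 f(26,22)=325 f(26,24)=26 f(26,26)=1
t=27: f(27,-3)=4345965 f(27,-1)=11622015 f(27,1)=15371475 f(27,3)=15163785 f(27,5)=12149865 f(27,7)=8140275 f(27,9)=4606095 f(27,11)=2202525 f(27,13)=885105 f(27,15)=295659 f(27,17)=80703 f(27,19)=17549 f(27,21)=2925 f(27,23)=351 f(27,25)=27 f(27,27)=1
t=28: f(28,-2)=15967980 f(28,0)=26993490 f(28,2)=30535260 f(28,4)=27313650 f(28,6)=20290140 f(28,8)=12746370 f(28,10)=6808620 f(28,12)=3087630 f(28,14)=1180764 f(28,16)=376362 f(28,18)=98252 f(28,20)=20474 f(28,22)=3276 f(28,24)=378 f(28,26)=28 f(28,28)=1
Σ_s f(28,s) = 145422675
P = 145422675/268435456 = 145422675/268435456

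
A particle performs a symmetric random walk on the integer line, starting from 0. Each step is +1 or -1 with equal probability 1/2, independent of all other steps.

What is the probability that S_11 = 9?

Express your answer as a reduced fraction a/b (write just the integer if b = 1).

Answer: 11/2048

Derivation:
To reach position 9 after 11 steps: need 10 steps of +1 and 1 of -1.
Favorable paths: C(11,10) = 11
Total paths: 2^11 = 2048
P = 11/2048 = 11/2048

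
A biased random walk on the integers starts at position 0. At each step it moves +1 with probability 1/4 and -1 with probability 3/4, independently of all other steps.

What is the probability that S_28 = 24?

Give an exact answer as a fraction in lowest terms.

To reach position 24 after 28 steps: need 26 steps of +1 and 2 steps of -1.
Number of such sequences: C(28,26) = 378
Each has probability (1/4)^26 · (3/4)^2 = 9/72057594037927936
P = 378 · 9/72057594037927936 = 1701/36028797018963968

Answer: 1701/36028797018963968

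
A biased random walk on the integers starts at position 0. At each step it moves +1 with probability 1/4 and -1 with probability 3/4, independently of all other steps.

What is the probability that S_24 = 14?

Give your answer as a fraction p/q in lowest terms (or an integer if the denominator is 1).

Answer: 1291059/35184372088832

Derivation:
To reach position 14 after 24 steps: need 19 steps of +1 and 5 steps of -1.
Number of such sequences: C(24,19) = 42504
Each has probability (1/4)^19 · (3/4)^5 = 243/281474976710656
P = 42504 · 243/281474976710656 = 1291059/35184372088832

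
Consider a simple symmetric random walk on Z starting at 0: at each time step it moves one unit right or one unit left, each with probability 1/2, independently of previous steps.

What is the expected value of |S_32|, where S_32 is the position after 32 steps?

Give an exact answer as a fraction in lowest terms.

S_32 takes values m ≡ 0 (mod 2) with |m| ≤ 32; P(S_32=m) = C(32,(32+m)/2)/2^32.
Total paths: 2^32 = 4294967296
Distribution: P(S=-32)=1/4294967296, P(S=-30)=32/4294967296, P(S=-28)=496/4294967296, P(S=-26)=4960/4294967296, P(S=-24)=35960/4294967296, P(S=-22)=201376/4294967296, P(S=-20)=906192/4294967296, P(S=-18)=3365856/4294967296, P(S=-16)=10518300/4294967296, P(S=-14)=28048800/4294967296, P(S=-12)=64512240/4294967296, P(S=-10)=129024480/4294967296, P(S=-8)=225792840/4294967296, P(S=-6)=347373600/4294967296, P(S=-4)=471435600/4294967296, P(S=-2)=565722720/4294967296, P(S=0)=601080390/4294967296, P(S=2)=565722720/4294967296, P(S=4)=471435600/4294967296, P(S=6)=347373600/4294967296, P(S=8)=225792840/4294967296, P(S=10)=129024480/4294967296, P(S=12)=64512240/4294967296, P(S=14)=28048800/4294967296, P(S=16)=10518300/4294967296, P(S=18)=3365856/4294967296, P(S=20)=906192/4294967296, P(S=22)=201376/4294967296, P(S=24)=35960/4294967296, P(S=26)=4960/4294967296, P(S=28)=496/4294967296, P(S=30)=32/4294967296, P(S=32)=1/4294967296
E[|S_32|] = Σ_m |m|·P(S_32=m) = 19234572480/4294967296 = 300540195/67108864

Answer: 300540195/67108864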